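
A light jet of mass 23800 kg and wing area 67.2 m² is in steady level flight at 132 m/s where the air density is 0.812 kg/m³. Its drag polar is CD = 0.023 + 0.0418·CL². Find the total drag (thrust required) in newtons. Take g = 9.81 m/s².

In steady level flight, lift balances weight: W = mg = 23800 × 9.81 = 2.3348×10^5 N.
q = ½ρv² = ½ × 0.812 × 132² = 7074 Pa.
CL = W/(q·S) = 2.3348×10^5 / (7074 × 67.2) = 0.4911.
CD = 0.023 + 0.0418 × 0.4911² = 0.03308.
D = q·S·CD = 7074 × 67.2 × 0.03308 = 15730 N

D = 15700 N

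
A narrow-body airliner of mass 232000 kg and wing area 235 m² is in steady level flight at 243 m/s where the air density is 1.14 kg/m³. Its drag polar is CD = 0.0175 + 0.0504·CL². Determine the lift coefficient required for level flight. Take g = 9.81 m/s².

Weight W = mg = 232000 × 9.81 = 2.2759×10^6 N; in level flight L = W.
q = ½ρv² = ½ × 1.14 × 243² = 33660 Pa.
Required CL = L/(qS) = 2.2759×10^6/(33660·235) = 0.2877.

CL = 0.288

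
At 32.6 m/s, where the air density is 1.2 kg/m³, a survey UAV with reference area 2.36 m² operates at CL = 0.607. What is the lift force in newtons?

L = 913 N

L = ½ρv²S·CL = ½ × 1.2 × 32.6² × 2.36 × 0.607 = 913 N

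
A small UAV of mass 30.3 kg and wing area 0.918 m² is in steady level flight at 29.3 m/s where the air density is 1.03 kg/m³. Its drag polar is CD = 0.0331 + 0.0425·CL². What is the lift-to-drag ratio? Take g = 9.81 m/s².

Level flight ⇒ L = W = m·g = 30.3 × 9.81 = 297.24 N.
Dynamic pressure q = 0.5 × 1.03 × 29.3² = 442.1 Pa.
Required CL = L/(qS) = 297.24/(442.1·0.918) = 0.7324.
CD = 0.0331 + 0.0425 × 0.7324² = 0.0559.
L/D = CL/CD = 0.7324 / 0.0559 = 13.1

L/D = 13.1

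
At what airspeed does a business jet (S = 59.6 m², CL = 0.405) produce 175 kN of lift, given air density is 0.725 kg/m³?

v = 141 m/s

L = ½ρv²S·CL ⇒ v = √(2L/(ρ·S·CL))
v = √(2 × 1.75×10^5 / (0.725 × 59.6 × 0.405)) = √20000 = 141 m/s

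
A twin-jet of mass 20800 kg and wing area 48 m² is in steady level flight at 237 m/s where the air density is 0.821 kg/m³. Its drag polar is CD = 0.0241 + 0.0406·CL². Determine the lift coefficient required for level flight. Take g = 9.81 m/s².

CL = 0.184

In steady level flight, lift balances weight: W = mg = 20800 × 9.81 = 2.0405×10^5 N.
q = ½ρv² = ½ × 0.821 × 237² = 23060 Pa.
CL = W/(q·S) = 2.0405×10^5 / (23060 × 48) = 0.1844.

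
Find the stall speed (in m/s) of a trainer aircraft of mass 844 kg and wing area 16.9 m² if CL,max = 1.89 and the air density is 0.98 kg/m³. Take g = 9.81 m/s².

V_stall = 23 m/s

Weight W = mg = 844 × 9.81 = 8280 N.
V_stall = √(2W/(ρ·S·CL,max)) = √(2 × 8280 / (0.98 × 16.9 × 1.89))
V_stall = √529 = 23 m/s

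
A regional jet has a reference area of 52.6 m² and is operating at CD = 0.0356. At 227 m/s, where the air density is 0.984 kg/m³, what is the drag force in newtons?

D = 47500 N

D = ½ρv²S·CD = ½ × 0.984 × 227² × 52.6 × 0.0356 = 47500 N ≈ 47.5 kN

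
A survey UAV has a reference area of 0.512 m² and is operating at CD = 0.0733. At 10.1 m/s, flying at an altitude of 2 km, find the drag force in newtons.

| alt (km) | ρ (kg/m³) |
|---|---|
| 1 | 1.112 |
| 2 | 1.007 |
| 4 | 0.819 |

At 2 km, from the table: ρ = 1.007 kg/m³.
Dynamic pressure q = ½ρv² = ½ × 1.007 × 10.1² = 51.36 Pa.
D = q·S·CD = 51.36 × 0.512 × 0.0733 = 1.93 N

D = 1.93 N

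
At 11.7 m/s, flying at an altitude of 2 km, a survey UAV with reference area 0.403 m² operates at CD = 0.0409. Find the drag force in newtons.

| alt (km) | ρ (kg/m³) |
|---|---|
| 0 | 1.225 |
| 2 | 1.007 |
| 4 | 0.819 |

At 2 km, from the table: ρ = 1.007 kg/m³.
D = ½ρv²S·CD = ½ × 1.007 × 11.7² × 0.403 × 0.0409 = 1.14 N

D = 1.14 N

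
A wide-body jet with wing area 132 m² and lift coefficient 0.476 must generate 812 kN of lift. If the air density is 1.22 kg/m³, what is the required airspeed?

L = ½ρv²S·CL ⇒ v = √(2L/(ρ·S·CL))
v = √(2 × 8.12×10^5 / (1.22 × 132 × 0.476)) = √21190 = 146 m/s

v = 146 m/s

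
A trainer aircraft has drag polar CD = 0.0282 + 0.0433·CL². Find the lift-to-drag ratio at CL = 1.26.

CD = 0.0282 + 0.0433 × 1.26² = 0.09694
L/D = CL/CD = 1.26 / 0.09694 = 13

L/D = 13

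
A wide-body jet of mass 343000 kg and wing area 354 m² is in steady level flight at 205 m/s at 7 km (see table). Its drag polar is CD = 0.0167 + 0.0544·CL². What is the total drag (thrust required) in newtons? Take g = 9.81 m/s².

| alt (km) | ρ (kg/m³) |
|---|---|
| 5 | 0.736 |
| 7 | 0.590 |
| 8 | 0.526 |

D = 2.14×10^5 N

At 7 km, from the table: ρ = 0.590 kg/m³.
Weight W = mg = 343000 × 9.81 = 3.3648×10^6 N; in level flight L = W.
Dynamic pressure q = 0.5 × 0.59 × 205² = 12400 Pa.
CL = W/(q·S) = 3.3648×10^6 / (12400 × 354) = 0.7667.
CD = 0.0167 + 0.0544 × 0.7667² = 0.04868.
D = q·S·CD = 12400 × 354 × 0.04868 = 2.136×10^5 N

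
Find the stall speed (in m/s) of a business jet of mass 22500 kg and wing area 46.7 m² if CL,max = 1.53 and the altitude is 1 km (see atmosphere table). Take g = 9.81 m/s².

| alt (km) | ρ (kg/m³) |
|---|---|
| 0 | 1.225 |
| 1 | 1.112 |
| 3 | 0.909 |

V_stall = 74.5 m/s

At 1 km, from the table: ρ = 1.112 kg/m³.
At stall, lift equals weight: L = W = m·g = 22500 × 9.81 = 2.207×10^5 N.
From L = ½ρV²S·CL,max = W: V_stall = √(2W/(ρSCL,max)) = √(2·2.207×10^5/(1.112·46.7·1.53))
V_stall = √5556 = 74.5 m/s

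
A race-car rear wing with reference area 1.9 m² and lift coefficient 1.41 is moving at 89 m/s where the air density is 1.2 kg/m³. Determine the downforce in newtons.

L = 12700 N

Dynamic pressure q = ½ρv² = ½ × 1.2 × 89² = 4753 Pa.
L = q·S·CL = 4753 × 1.9 × 1.41 = 12700 N ≈ 12.7 kN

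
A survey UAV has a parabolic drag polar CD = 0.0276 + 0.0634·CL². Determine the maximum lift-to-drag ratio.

For CD = CD0 + K·CL², (L/D)max occurs at CL* = √(CD0/K) and equals 1/(2√(K·CD0)).
(L/D)max = 1/(2√(0.0634 × 0.0276)) = 1/(2 × 0.04183) = 12

(L/D)max = 12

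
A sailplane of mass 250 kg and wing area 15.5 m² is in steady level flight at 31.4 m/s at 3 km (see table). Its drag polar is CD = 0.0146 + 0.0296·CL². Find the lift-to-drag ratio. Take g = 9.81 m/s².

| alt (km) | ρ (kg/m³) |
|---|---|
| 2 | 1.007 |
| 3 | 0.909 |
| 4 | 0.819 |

At 3 km, from the table: ρ = 0.909 kg/m³.
In steady level flight, lift balances weight: W = mg = 250 × 9.81 = 2452.5 N.
Dynamic pressure q = 0.5 × 0.909 × 31.4² = 448.1 Pa.
CL = 2W/(ρv²S) = 2×2452.5/(0.909×31.4²×15.5) = 0.3531.
CD = 0.0146 + 0.0296 × 0.3531² = 0.01829.
L/D = CL/CD = 0.3531 / 0.01829 = 19.3

L/D = 19.3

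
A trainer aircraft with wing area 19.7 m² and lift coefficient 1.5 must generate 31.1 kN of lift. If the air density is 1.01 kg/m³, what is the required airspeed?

L = ½ρv²S·CL ⇒ v = √(2L/(ρ·S·CL))
v = √(2 × 31100 / (1.01 × 19.7 × 1.5)) = √2084 = 45.7 m/s

v = 45.7 m/s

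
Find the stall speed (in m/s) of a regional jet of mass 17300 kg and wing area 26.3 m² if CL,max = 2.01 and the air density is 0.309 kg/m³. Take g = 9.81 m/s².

At stall, lift equals weight: L = W = m·g = 17300 × 9.81 = 1.697×10^5 N.
From L = ½ρV²S·CL,max = W: V_stall = √(2W/(ρSCL,max)) = √(2·1.697×10^5/(0.309·26.3·2.01))
V_stall = √20780 = 144 m/s

V_stall = 144 m/s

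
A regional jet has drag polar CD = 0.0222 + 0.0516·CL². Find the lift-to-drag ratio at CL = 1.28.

L/D = 12

CD = 0.0222 + 0.0516 × 1.28² = 0.1067
L/D = CL/CD = 1.28 / 0.1067 = 12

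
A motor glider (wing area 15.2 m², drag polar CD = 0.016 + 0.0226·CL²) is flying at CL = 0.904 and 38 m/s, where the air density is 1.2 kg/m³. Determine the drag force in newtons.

CD = 0.016 + 0.0226 × 0.904² = 0.03447
D = ½ρv²S·CD = ½ × 1.2 × 38² × 15.2 × 0.03447 = 454 N

D = 454 N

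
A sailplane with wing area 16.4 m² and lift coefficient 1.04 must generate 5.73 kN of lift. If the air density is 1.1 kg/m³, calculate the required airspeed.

v = 24.7 m/s

L = ½ρv²S·CL ⇒ v = √(2L/(ρ·S·CL))
v = √(2 × 5730 / (1.1 × 16.4 × 1.04)) = √610.8 = 24.7 m/s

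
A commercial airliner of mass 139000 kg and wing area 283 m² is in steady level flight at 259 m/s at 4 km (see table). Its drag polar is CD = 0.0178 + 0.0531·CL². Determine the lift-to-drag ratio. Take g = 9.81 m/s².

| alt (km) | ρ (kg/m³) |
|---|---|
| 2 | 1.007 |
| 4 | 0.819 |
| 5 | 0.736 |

L/D = 9.03

At 4 km, from the table: ρ = 0.819 kg/m³.
Level flight ⇒ L = W = m·g = 139000 × 9.81 = 1.3636×10^6 N.
q = ½ρv² = ½ × 0.819 × 259² = 27470 Pa.
CL = W/(q·S) = 1.3636×10^6 / (27470 × 283) = 0.1754.
CD = 0.0178 + 0.0531 × 0.1754² = 0.01943.
L/D = CL/CD = 0.1754 / 0.01943 = 9.03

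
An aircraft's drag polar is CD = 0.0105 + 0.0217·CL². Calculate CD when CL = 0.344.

CD = 0.0131

CD = 0.0105 + 0.0217 × 0.344² = 0.0105 + 0.002568 = 0.0131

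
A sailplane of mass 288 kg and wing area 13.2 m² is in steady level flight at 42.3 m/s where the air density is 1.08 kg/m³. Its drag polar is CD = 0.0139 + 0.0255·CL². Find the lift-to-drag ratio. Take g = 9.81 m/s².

Weight W = mg = 288 × 9.81 = 2825.3 N; in level flight L = W.
q = ½ρv² = ½ × 1.08 × 42.3² = 966.2 Pa.
CL = 2W/(ρv²S) = 2×2825.3/(1.08×42.3²×13.2) = 0.2215.
CD = 0.0139 + 0.0255 × 0.2215² = 0.01515.
L/D = CL/CD = 0.2215 / 0.01515 = 14.6

L/D = 14.6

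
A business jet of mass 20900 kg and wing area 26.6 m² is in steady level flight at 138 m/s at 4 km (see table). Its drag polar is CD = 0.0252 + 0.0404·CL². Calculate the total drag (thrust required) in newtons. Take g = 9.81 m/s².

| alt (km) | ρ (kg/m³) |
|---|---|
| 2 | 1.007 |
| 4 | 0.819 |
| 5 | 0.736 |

D = 13400 N

At 4 km, from the table: ρ = 0.819 kg/m³.
In steady level flight, lift balances weight: W = mg = 20900 × 9.81 = 2.0503×10^5 N.
q = ½ρv² = ½ × 0.819 × 138² = 7799 Pa.
Required CL = L/(qS) = 2.0503×10^5/(7799·26.6) = 0.9884.
CD = 0.0252 + 0.0404 × 0.9884² = 0.06467.
D = q·S·CD = 7799 × 26.6 × 0.06467 = 13410 N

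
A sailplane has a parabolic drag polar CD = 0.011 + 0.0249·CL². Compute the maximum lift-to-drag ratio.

(L/D)max = 30.2

For CD = CD0 + K·CL², (L/D)max occurs at CL* = √(CD0/K) and equals 1/(2√(K·CD0)).
(L/D)max = 1/(2√(0.0249 × 0.011)) = 1/(2 × 0.01655) = 30.2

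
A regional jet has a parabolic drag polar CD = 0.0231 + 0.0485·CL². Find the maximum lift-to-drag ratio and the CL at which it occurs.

(L/D)max = 14.9, at CL = 0.69

For CD = CD0 + K·CL², (L/D)max occurs at CL* = √(CD0/K) and equals 1/(2√(K·CD0)).
(L/D)max = 1/(2√(0.0485 × 0.0231)) = 1/(2 × 0.03347) = 14.9
CL* = √(0.0231/0.0485) = 0.69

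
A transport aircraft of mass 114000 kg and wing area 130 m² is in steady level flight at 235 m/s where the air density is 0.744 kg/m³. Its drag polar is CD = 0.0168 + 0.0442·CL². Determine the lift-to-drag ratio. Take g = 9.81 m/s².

L/D = 17.1

Weight W = mg = 114000 × 9.81 = 1.1183×10^6 N; in level flight L = W.
q = ½ρv² = ½ × 0.744 × 235² = 20540 Pa.
Required CL = L/(qS) = 1.1183×10^6/(20540·130) = 0.4187.
CD = 0.0168 + 0.0442 × 0.4187² = 0.02455.
L/D = CL/CD = 0.4187 / 0.02455 = 17.1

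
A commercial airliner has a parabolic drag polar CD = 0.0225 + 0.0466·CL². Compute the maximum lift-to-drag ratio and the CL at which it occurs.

For CD = CD0 + K·CL², (L/D)max occurs at CL* = √(CD0/K) and equals 1/(2√(K·CD0)).
(L/D)max = 1/(2√(0.0466 × 0.0225)) = 1/(2 × 0.03238) = 15.4
CL* = √(0.0225/0.0466) = 0.695

(L/D)max = 15.4, at CL = 0.695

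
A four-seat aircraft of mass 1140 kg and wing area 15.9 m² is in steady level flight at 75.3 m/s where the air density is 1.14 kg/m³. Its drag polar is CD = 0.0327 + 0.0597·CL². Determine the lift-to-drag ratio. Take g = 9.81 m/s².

L/D = 6.13

Weight W = mg = 1140 × 9.81 = 11183 N; in level flight L = W.
Dynamic pressure q = 0.5 × 1.14 × 75.3² = 3232 Pa.
CL = W/(q·S) = 11183 / (3232 × 15.9) = 0.2176.
CD = 0.0327 + 0.0597 × 0.2176² = 0.03553.
L/D = CL/CD = 0.2176 / 0.03553 = 6.13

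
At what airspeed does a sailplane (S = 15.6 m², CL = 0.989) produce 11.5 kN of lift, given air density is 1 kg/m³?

L = ½ρv²S·CL ⇒ v = √(2L/(ρ·S·CL))
v = √(2 × 11500 / (1 × 15.6 × 0.989)) = √1491 = 38.6 m/s

v = 38.6 m/s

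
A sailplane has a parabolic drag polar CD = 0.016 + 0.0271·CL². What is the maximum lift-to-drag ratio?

(L/D)max = 24

For CD = CD0 + K·CL², (L/D)max occurs at CL* = √(CD0/K) and equals 1/(2√(K·CD0)).
(L/D)max = 1/(2√(0.0271 × 0.016)) = 1/(2 × 0.02082) = 24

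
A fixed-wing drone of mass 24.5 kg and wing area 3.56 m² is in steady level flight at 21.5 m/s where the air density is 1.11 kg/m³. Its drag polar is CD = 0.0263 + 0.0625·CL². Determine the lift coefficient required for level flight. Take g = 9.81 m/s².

CL = 0.263

In steady level flight, lift balances weight: W = mg = 24.5 × 9.81 = 240.34 N.
Dynamic pressure q = 0.5 × 1.11 × 21.5² = 256.5 Pa.
CL = 2W/(ρv²S) = 2×240.34/(1.11×21.5²×3.56) = 0.2632.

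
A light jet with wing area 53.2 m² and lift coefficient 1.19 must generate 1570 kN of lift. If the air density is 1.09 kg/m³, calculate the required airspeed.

v = 213 m/s

L = ½ρv²S·CL ⇒ v = √(2L/(ρ·S·CL))
v = √(2 × 1.57×10^6 / (1.09 × 53.2 × 1.19)) = √45500 = 213 m/s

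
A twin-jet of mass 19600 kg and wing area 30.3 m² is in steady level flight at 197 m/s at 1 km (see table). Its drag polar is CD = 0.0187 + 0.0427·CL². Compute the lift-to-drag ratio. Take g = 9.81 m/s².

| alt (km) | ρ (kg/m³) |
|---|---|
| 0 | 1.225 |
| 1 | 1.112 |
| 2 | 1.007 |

At 1 km, from the table: ρ = 1.112 kg/m³.
In steady level flight, lift balances weight: W = mg = 19600 × 9.81 = 1.9228×10^5 N.
Dynamic pressure q = 0.5 × 1.112 × 197² = 21580 Pa.
Required CL = L/(qS) = 1.9228×10^5/(21580·30.3) = 0.2941.
CD = 0.0187 + 0.0427 × 0.2941² = 0.02239.
L/D = CL/CD = 0.2941 / 0.02239 = 13.1

L/D = 13.1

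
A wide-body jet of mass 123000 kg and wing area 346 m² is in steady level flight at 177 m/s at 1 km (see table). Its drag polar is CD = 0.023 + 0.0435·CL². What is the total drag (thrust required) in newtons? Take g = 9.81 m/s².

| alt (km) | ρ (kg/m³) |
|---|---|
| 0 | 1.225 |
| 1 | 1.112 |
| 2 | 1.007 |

At 1 km, from the table: ρ = 1.112 kg/m³.
Weight W = mg = 123000 × 9.81 = 1.2066×10^6 N; in level flight L = W.
q = ½ρv² = ½ × 1.112 × 177² = 17420 Pa.
Required CL = L/(qS) = 1.2066×10^6/(17420·346) = 0.2002.
CD = 0.023 + 0.0435 × 0.2002² = 0.02474.
D = q·S·CD = 17420 × 346 × 0.02474 = 1.491×10^5 N

D = 1.49×10^5 N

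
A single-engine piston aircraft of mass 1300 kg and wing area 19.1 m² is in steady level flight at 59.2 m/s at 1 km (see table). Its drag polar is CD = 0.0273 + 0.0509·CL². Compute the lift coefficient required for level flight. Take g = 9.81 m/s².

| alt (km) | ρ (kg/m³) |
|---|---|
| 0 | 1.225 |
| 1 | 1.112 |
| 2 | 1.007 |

CL = 0.343

At 1 km, from the table: ρ = 1.112 kg/m³.
Weight W = mg = 1300 × 9.81 = 12753 N; in level flight L = W.
q = ½ρv² = ½ × 1.112 × 59.2² = 1949 Pa.
CL = 2W/(ρv²S) = 2×12753/(1.112×59.2²×19.1) = 0.3427.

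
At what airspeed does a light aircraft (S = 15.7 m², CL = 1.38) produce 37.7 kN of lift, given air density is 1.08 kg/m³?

L = ½ρv²S·CL ⇒ v = √(2L/(ρ·S·CL))
v = √(2 × 37700 / (1.08 × 15.7 × 1.38)) = √3222 = 56.8 m/s

v = 56.8 m/s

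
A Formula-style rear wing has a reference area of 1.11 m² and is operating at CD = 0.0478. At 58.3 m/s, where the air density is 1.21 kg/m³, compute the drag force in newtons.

Dynamic pressure q = ½ρv² = ½ × 1.21 × 58.3² = 2056 Pa.
D = q·S·CD = 2056 × 1.11 × 0.0478 = 109 N

D = 109 N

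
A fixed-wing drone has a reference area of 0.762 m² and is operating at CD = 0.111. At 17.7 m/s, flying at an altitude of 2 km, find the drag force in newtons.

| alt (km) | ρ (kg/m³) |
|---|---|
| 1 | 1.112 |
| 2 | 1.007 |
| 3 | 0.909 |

At 2 km, from the table: ρ = 1.007 kg/m³.
Dynamic pressure q = ½ρv² = ½ × 1.007 × 17.7² = 157.7 Pa.
D = q·S·CD = 157.7 × 0.762 × 0.111 = 13.3 N

D = 13.3 N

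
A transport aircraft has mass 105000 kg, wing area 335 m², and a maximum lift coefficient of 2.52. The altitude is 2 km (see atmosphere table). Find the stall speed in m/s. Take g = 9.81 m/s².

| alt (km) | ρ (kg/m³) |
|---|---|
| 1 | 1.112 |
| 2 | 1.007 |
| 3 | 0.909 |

V_stall = 49.2 m/s

At 2 km, from the table: ρ = 1.007 kg/m³.
Weight W = mg = 105000 × 9.81 = 1.03×10^6 N.
From L = ½ρV²S·CL,max = W: V_stall = √(2W/(ρSCL,max)) = √(2·1.03×10^6/(1.007·335·2.52))
V_stall = √2423 = 49.2 m/s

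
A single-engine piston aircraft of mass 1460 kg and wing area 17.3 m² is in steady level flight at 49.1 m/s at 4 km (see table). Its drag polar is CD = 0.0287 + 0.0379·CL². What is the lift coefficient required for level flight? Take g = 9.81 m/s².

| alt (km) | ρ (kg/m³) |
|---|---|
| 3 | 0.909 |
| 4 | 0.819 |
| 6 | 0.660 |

CL = 0.839

At 4 km, from the table: ρ = 0.819 kg/m³.
Weight W = mg = 1460 × 9.81 = 14323 N; in level flight L = W.
Dynamic pressure q = 0.5 × 0.819 × 49.1² = 987.2 Pa.
CL = 2W/(ρv²S) = 2×14323/(0.819×49.1²×17.3) = 0.8386.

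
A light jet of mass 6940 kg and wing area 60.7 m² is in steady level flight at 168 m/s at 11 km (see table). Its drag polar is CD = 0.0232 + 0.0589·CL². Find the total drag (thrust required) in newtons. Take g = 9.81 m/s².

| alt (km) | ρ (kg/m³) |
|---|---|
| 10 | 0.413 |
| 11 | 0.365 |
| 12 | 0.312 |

D = 8130 N

At 11 km, from the table: ρ = 0.365 kg/m³.
Weight W = mg = 6940 × 9.81 = 68081 N; in level flight L = W.
Dynamic pressure q = 0.5 × 0.365 × 168² = 5151 Pa.
CL = W/(q·S) = 68081 / (5151 × 60.7) = 0.2178.
CD = 0.0232 + 0.0589 × 0.2178² = 0.02599.
D = q·S·CD = 5151 × 60.7 × 0.02599 = 8127 N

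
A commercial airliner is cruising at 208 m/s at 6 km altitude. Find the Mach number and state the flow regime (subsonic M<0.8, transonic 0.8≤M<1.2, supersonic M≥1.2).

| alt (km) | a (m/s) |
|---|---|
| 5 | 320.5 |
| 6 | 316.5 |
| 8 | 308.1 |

M = 0.657 (subsonic)

At 6 km, from the table: a = 316.5 m/s.
M = v/a = 208 / 316.5 = 0.657
M = 0.657 → subsonic.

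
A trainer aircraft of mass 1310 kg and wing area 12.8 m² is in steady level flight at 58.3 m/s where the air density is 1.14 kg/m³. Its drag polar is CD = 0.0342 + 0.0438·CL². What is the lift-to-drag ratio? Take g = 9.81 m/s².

Level flight ⇒ L = W = m·g = 1310 × 9.81 = 12851 N.
Dynamic pressure q = 0.5 × 1.14 × 58.3² = 1937 Pa.
CL = 2W/(ρv²S) = 2×12851/(1.14×58.3²×12.8) = 0.5182.
CD = 0.0342 + 0.0438 × 0.5182² = 0.04596.
L/D = CL/CD = 0.5182 / 0.04596 = 11.3

L/D = 11.3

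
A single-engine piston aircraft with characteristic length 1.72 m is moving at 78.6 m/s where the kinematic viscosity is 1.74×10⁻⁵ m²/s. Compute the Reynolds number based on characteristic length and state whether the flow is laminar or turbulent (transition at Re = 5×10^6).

Re = 7.77×10^6 (turbulent)

Re = v·c/ν = 78.6 × 1.72 / (1.74×10⁻⁵) = 7.77×10^6
Since 7.77×10^6 > 5×10^6, the flow is turbulent.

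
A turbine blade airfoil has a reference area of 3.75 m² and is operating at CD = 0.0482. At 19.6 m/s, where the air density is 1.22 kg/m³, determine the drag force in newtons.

D = 42.4 N

Dynamic pressure q = ½ρv² = ½ × 1.22 × 19.6² = 234.3 Pa.
D = q·S·CD = 234.3 × 3.75 × 0.0482 = 42.4 N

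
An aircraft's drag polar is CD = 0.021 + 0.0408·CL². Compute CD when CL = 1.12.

CD = 0.0722

CD = 0.021 + 0.0408 × 1.12² = 0.021 + 0.05118 = 0.0722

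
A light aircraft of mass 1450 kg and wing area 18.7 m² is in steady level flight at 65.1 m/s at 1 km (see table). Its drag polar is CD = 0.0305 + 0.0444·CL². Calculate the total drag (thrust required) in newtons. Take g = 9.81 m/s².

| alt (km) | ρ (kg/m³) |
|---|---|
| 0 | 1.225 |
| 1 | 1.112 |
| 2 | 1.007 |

D = 1550 N

At 1 km, from the table: ρ = 1.112 kg/m³.
Weight W = mg = 1450 × 9.81 = 14224 N; in level flight L = W.
Dynamic pressure q = 0.5 × 1.112 × 65.1² = 2356 Pa.
CL = W/(q·S) = 14224 / (2356 × 18.7) = 0.3228.
CD = 0.0305 + 0.0444 × 0.3228² = 0.03513.
D = q·S·CD = 2356 × 18.7 × 0.03513 = 1548 N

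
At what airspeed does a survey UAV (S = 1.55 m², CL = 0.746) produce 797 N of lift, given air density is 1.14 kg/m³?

L = ½ρv²S·CL ⇒ v = √(2L/(ρ·S·CL))
v = √(2 × 797 / (1.14 × 1.55 × 0.746)) = √1209 = 34.8 m/s

v = 34.8 m/s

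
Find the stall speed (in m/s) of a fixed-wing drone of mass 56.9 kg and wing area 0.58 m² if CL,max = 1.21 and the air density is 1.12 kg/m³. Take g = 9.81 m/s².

Stall occurs when L = W at CL,max. W = mg = 56.9 × 9.81 = 558.2 N.
V_stall = √(2W/(ρ·S·CL,max)) = √(2 × 558.2 / (1.12 × 0.58 × 1.21))
V_stall = √1420 = 37.7 m/s

V_stall = 37.7 m/s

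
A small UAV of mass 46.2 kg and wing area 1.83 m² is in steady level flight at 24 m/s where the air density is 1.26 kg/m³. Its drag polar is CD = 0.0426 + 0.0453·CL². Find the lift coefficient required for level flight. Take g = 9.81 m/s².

Weight W = mg = 46.2 × 9.81 = 453.22 N; in level flight L = W.
Dynamic pressure q = 0.5 × 1.26 × 24² = 362.9 Pa.
CL = 2W/(ρv²S) = 2×453.22/(1.26×24²×1.83) = 0.6825.

CL = 0.682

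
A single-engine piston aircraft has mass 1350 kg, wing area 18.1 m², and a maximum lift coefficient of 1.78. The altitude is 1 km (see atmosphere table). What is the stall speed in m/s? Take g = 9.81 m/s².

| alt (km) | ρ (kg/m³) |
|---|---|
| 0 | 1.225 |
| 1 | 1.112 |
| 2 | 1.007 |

At 1 km, from the table: ρ = 1.112 kg/m³.
Weight W = mg = 1350 × 9.81 = 13240 N.
V_stall = √(2W/(ρ·S·CL,max)) = √(2 × 13240 / (1.112 × 18.1 × 1.78))
V_stall = √739.3 = 27.2 m/s

V_stall = 27.2 m/s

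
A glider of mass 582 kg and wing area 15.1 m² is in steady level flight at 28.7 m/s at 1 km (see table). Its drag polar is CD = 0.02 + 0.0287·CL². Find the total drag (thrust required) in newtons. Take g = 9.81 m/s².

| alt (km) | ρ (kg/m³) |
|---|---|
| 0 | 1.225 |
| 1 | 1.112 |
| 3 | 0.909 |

D = 274 N

At 1 km, from the table: ρ = 1.112 kg/m³.
In steady level flight, lift balances weight: W = mg = 582 × 9.81 = 5709.4 N.
Dynamic pressure q = 0.5 × 1.112 × 28.7² = 458 Pa.
Required CL = L/(qS) = 5709.4/(458·15.1) = 0.8256.
CD = 0.02 + 0.0287 × 0.8256² = 0.03956.
D = q·S·CD = 458 × 15.1 × 0.03956 = 273.6 N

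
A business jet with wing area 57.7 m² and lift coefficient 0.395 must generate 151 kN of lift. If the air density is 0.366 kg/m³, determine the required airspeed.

v = 190 m/s

L = ½ρv²S·CL ⇒ v = √(2L/(ρ·S·CL))
v = √(2 × 1.51×10^5 / (0.366 × 57.7 × 0.395)) = √36200 = 190 m/s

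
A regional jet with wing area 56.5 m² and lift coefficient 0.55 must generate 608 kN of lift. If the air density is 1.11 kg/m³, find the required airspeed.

L = ½ρv²S·CL ⇒ v = √(2L/(ρ·S·CL))
v = √(2 × 6.08×10^5 / (1.11 × 56.5 × 0.55)) = √35250 = 188 m/s

v = 188 m/s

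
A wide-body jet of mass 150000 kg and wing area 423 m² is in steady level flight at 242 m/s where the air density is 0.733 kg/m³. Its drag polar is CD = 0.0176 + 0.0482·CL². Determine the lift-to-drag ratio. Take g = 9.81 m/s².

L/D = 8.59

In steady level flight, lift balances weight: W = mg = 150000 × 9.81 = 1.4715×10^6 N.
q = ½ρv² = ½ × 0.733 × 242² = 21460 Pa.
CL = 2W/(ρv²S) = 2×1.4715×10^6/(0.733×242²×423) = 0.1621.
CD = 0.0176 + 0.0482 × 0.1621² = 0.01887.
L/D = CL/CD = 0.1621 / 0.01887 = 8.59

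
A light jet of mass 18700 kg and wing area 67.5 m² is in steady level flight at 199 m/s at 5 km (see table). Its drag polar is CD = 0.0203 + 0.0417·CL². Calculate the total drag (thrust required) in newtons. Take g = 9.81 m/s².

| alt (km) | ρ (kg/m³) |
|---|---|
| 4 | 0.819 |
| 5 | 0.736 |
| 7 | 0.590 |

At 5 km, from the table: ρ = 0.736 kg/m³.
In steady level flight, lift balances weight: W = mg = 18700 × 9.81 = 1.8345×10^5 N.
q = ½ρv² = ½ × 0.736 × 199² = 14570 Pa.
Required CL = L/(qS) = 1.8345×10^5/(14570·67.5) = 0.1865.
CD = 0.0203 + 0.0417 × 0.1865² = 0.02175.
D = q·S·CD = 14570 × 67.5 × 0.02175 = 21400 N

D = 21400 N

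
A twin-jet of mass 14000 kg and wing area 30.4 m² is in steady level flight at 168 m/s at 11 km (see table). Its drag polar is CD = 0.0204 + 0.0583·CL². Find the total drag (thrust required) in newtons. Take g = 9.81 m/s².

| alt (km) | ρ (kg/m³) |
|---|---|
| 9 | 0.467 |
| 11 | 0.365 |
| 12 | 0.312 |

D = 10200 N

At 11 km, from the table: ρ = 0.365 kg/m³.
In steady level flight, lift balances weight: W = mg = 14000 × 9.81 = 1.3734×10^5 N.
Dynamic pressure q = 0.5 × 0.365 × 168² = 5151 Pa.
CL = W/(q·S) = 1.3734×10^5 / (5151 × 30.4) = 0.8771.
CD = 0.0204 + 0.0583 × 0.8771² = 0.06525.
D = q·S·CD = 5151 × 30.4 × 0.06525 = 10220 N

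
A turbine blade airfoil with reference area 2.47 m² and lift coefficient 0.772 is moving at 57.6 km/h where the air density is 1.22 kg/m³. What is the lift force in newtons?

L = 298 N

Convert speed: v = 57.6 km/h ÷ 3.6 = 16 m/s.
L = ½ρv²S·CL = ½ × 1.22 × 16² × 2.47 × 0.772 = 298 N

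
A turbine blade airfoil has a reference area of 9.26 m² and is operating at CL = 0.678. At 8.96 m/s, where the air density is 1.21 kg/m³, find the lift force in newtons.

L = ½ρv²S·CL = ½ × 1.21 × 8.96² × 9.26 × 0.678 = 305 N

L = 305 N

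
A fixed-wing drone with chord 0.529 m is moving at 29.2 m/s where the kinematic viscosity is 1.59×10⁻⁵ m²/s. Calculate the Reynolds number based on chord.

Re = v·c/ν = 29.2 × 0.529 / (1.59×10⁻⁵) = 9.71×10^5

Re = 9.71×10^5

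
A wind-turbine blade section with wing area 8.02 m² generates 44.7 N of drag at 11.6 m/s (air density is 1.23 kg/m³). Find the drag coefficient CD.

CD = 0.0674

From D = ½ρv²S·CD, rearranging gives CD = 2D/(ρv²S).
CD = 2 × 44.7 / (1.23 × 11.6² × 8.02) = 0.0674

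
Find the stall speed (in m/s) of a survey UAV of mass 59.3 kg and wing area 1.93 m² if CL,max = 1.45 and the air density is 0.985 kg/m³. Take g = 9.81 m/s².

V_stall = 20.5 m/s

Weight W = mg = 59.3 × 9.81 = 581.7 N.
V_stall = √(2W/(ρ·S·CL,max)) = √(2 × 581.7 / (0.985 × 1.93 × 1.45))
V_stall = √422.1 = 20.5 m/s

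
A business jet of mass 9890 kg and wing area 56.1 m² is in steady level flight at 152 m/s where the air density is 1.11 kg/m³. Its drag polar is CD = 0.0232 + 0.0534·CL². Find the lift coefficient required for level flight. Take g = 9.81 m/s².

In steady level flight, lift balances weight: W = mg = 9890 × 9.81 = 97021 N.
Dynamic pressure q = 0.5 × 1.11 × 152² = 12820 Pa.
Required CL = L/(qS) = 97021/(12820·56.1) = 0.1349.

CL = 0.135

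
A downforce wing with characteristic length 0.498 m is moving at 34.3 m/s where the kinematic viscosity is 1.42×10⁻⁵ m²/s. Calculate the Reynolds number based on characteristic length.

Re = 1.2×10^6

Re = v·c/ν = 34.3 × 0.498 / (1.42×10⁻⁵) = 1.2×10^6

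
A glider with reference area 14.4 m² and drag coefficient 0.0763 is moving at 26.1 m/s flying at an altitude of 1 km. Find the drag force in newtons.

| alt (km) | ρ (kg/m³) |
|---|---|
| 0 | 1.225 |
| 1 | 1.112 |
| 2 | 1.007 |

At 1 km, from the table: ρ = 1.112 kg/m³.
Dynamic pressure q = ½ρv² = ½ × 1.112 × 26.1² = 378.8 Pa.
D = q·S·CD = 378.8 × 14.4 × 0.0763 = 416 N

D = 416 N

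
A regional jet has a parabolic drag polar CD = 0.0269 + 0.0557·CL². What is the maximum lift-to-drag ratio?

(L/D)max = 12.9

For CD = CD0 + K·CL², (L/D)max occurs at CL* = √(CD0/K) and equals 1/(2√(K·CD0)).
(L/D)max = 1/(2√(0.0557 × 0.0269)) = 1/(2 × 0.03871) = 12.9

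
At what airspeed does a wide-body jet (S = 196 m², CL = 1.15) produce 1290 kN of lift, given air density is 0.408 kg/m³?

L = ½ρv²S·CL ⇒ v = √(2L/(ρ·S·CL))
v = √(2 × 1.29×10^6 / (0.408 × 196 × 1.15)) = √28050 = 167 m/s

v = 167 m/s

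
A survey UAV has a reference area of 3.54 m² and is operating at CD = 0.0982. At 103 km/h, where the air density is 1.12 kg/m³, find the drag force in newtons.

Convert speed: v = 103 km/h ÷ 3.6 = 28.61 m/s.
D = ½ρv²S·CD = ½ × 1.12 × 28.61² × 3.54 × 0.0982 = 159 N

D = 159 N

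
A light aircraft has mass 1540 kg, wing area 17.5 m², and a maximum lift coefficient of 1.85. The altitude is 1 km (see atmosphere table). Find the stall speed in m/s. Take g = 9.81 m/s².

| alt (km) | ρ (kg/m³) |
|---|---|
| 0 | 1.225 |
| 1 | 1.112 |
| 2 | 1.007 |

V_stall = 29 m/s

At 1 km, from the table: ρ = 1.112 kg/m³.
Stall occurs when L = W at CL,max. W = mg = 1540 × 9.81 = 15110 N.
From L = ½ρV²S·CL,max = W: V_stall = √(2W/(ρSCL,max)) = √(2·15110/(1.112·17.5·1.85))
V_stall = √839.3 = 29 m/s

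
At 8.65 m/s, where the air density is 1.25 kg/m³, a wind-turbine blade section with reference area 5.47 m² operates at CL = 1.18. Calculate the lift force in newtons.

L = 302 N

L = ½ρv²S·CL = ½ × 1.25 × 8.65² × 5.47 × 1.18 = 302 N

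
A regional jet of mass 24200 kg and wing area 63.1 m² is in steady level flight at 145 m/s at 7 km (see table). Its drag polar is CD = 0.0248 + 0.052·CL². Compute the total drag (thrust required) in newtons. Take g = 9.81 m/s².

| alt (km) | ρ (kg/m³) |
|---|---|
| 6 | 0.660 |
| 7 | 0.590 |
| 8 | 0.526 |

At 7 km, from the table: ρ = 0.590 kg/m³.
Level flight ⇒ L = W = m·g = 24200 × 9.81 = 2.374×10^5 N.
Dynamic pressure q = 0.5 × 0.59 × 145² = 6202 Pa.
CL = W/(q·S) = 2.374×10^5 / (6202 × 63.1) = 0.6066.
CD = 0.0248 + 0.052 × 0.6066² = 0.04393.
D = q·S·CD = 6202 × 63.1 × 0.04393 = 17190 N

D = 17200 N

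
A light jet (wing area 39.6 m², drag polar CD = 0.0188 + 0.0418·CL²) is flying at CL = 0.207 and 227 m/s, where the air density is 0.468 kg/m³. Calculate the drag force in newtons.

D = 9830 N

CD = 0.0188 + 0.0418 × 0.207² = 0.02059
D = ½ρv²S·CD = ½ × 0.468 × 227² × 39.6 × 0.02059 = 9830 N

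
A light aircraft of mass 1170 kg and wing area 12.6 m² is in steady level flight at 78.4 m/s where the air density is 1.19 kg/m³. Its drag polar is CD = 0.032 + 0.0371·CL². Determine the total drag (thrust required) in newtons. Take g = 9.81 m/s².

D = 1580 N

Level flight ⇒ L = W = m·g = 1170 × 9.81 = 11478 N.
q = ½ρv² = ½ × 1.19 × 78.4² = 3657 Pa.
CL = 2W/(ρv²S) = 2×11478/(1.19×78.4²×12.6) = 0.2491.
CD = 0.032 + 0.0371 × 0.2491² = 0.0343.
D = q·S·CD = 3657 × 12.6 × 0.0343 = 1581 N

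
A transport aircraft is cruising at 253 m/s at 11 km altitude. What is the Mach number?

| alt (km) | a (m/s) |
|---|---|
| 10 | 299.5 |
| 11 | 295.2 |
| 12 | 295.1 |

At 11 km, from the table: a = 295.2 m/s.
M = v/a = 253 / 295.2 = 0.857

M = 0.857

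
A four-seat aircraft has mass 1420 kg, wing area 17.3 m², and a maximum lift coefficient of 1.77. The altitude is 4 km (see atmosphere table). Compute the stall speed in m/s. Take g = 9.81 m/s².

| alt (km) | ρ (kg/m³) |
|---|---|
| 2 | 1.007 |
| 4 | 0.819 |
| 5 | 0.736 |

At 4 km, from the table: ρ = 0.819 kg/m³.
At stall, lift equals weight: L = W = m·g = 1420 × 9.81 = 13930 N.
From L = ½ρV²S·CL,max = W: V_stall = √(2W/(ρSCL,max)) = √(2·13930/(0.819·17.3·1.77))
V_stall = √1111 = 33.3 m/s

V_stall = 33.3 m/s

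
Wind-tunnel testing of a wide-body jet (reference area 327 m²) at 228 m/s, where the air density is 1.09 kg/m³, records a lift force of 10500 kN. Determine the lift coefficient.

From L = ½ρv²S·CL, rearranging gives CL = 2L/(ρv²S).
CL = 2 × 1.05×10^7 / (1.09 × 228² × 327) = 1.13

CL = 1.13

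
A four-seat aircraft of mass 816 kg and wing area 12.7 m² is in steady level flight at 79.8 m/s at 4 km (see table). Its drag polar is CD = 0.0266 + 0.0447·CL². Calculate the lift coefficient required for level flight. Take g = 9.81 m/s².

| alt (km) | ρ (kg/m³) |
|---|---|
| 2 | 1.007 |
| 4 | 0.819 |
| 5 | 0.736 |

CL = 0.242

At 4 km, from the table: ρ = 0.819 kg/m³.
In steady level flight, lift balances weight: W = mg = 816 × 9.81 = 8005 N.
q = ½ρv² = ½ × 0.819 × 79.8² = 2608 Pa.
Required CL = L/(qS) = 8005/(2608·12.7) = 0.2417.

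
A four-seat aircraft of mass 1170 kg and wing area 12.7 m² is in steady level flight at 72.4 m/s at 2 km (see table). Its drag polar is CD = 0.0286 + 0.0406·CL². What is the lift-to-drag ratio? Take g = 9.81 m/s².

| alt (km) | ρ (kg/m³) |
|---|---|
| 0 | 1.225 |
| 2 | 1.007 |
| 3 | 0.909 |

At 2 km, from the table: ρ = 1.007 kg/m³.
Level flight ⇒ L = W = m·g = 1170 × 9.81 = 11478 N.
Dynamic pressure q = 0.5 × 1.007 × 72.4² = 2639 Pa.
CL = 2W/(ρv²S) = 2×11478/(1.007×72.4²×12.7) = 0.3424.
CD = 0.0286 + 0.0406 × 0.3424² = 0.03336.
L/D = CL/CD = 0.3424 / 0.03336 = 10.3

L/D = 10.3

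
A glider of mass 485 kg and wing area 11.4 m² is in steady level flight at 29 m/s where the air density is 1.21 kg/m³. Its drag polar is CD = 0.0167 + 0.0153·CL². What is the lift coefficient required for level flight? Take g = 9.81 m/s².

CL = 0.82

In steady level flight, lift balances weight: W = mg = 485 × 9.81 = 4757.9 N.
Dynamic pressure q = 0.5 × 1.21 × 29² = 508.8 Pa.
Required CL = L/(qS) = 4757.9/(508.8·11.4) = 0.8203.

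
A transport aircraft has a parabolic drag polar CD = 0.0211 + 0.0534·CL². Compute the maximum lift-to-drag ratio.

For CD = CD0 + K·CL², (L/D)max occurs at CL* = √(CD0/K) and equals 1/(2√(K·CD0)).
(L/D)max = 1/(2√(0.0534 × 0.0211)) = 1/(2 × 0.03357) = 14.9

(L/D)max = 14.9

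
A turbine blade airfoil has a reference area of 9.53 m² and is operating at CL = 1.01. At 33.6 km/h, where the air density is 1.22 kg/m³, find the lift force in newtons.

Convert speed: v = 33.6 km/h ÷ 3.6 = 9.333 m/s.
L = ½ρv²S·CL = ½ × 1.22 × 9.333² × 9.53 × 1.01 = 511 N

L = 511 N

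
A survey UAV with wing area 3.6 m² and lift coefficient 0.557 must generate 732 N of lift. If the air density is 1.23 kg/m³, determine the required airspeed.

L = ½ρv²S·CL ⇒ v = √(2L/(ρ·S·CL))
v = √(2 × 732 / (1.23 × 3.6 × 0.557)) = √593.6 = 24.4 m/s

v = 24.4 m/s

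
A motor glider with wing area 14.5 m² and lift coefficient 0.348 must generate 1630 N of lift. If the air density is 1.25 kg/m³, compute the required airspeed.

v = 22.7 m/s

L = ½ρv²S·CL ⇒ v = √(2L/(ρ·S·CL))
v = √(2 × 1630 / (1.25 × 14.5 × 0.348)) = √516.8 = 22.7 m/s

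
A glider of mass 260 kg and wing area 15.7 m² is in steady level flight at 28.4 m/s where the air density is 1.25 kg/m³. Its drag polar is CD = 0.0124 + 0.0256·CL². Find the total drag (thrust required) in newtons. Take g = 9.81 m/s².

D = 119 N

Weight W = mg = 260 × 9.81 = 2550.6 N; in level flight L = W.
Dynamic pressure q = 0.5 × 1.25 × 28.4² = 504.1 Pa.
CL = W/(q·S) = 2550.6 / (504.1 × 15.7) = 0.3223.
CD = 0.0124 + 0.0256 × 0.3223² = 0.01506.
D = q·S·CD = 504.1 × 15.7 × 0.01506 = 119.2 N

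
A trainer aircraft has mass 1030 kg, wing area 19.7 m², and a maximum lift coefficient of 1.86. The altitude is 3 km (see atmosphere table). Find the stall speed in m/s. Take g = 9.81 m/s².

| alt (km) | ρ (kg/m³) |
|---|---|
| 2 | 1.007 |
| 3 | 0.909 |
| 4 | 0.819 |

At 3 km, from the table: ρ = 0.909 kg/m³.
At stall, lift equals weight: L = W = m·g = 1030 × 9.81 = 10100 N.
V_stall = √(2W/(ρ·S·CL,max)) = √(2 × 10100 / (0.909 × 19.7 × 1.86))
V_stall = √606.7 = 24.6 m/s

V_stall = 24.6 m/s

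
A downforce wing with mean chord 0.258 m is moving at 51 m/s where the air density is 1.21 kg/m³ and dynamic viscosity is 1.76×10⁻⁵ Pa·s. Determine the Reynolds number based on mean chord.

Re = ρ·v·c/μ = 1.21 × 51 × 0.258 / (1.76×10⁻⁵) = 9.05×10^5

Re = 9.05×10^5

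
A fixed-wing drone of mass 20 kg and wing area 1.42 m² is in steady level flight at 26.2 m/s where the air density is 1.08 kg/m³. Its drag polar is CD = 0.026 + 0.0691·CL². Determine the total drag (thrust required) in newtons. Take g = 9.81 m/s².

D = 18.7 N

Weight W = mg = 20 × 9.81 = 196.2 N; in level flight L = W.
Dynamic pressure q = 0.5 × 1.08 × 26.2² = 370.7 Pa.
CL = W/(q·S) = 196.2 / (370.7 × 1.42) = 0.3727.
CD = 0.026 + 0.0691 × 0.3727² = 0.0356.
D = q·S·CD = 370.7 × 1.42 × 0.0356 = 18.74 N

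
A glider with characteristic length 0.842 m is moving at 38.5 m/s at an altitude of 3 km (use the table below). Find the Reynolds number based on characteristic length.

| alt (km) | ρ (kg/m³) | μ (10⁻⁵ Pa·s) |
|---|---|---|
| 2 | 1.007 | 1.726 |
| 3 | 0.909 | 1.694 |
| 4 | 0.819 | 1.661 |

At 3 km, from the table: ρ = 0.909 kg/m³, μ = 1.694×10⁻⁵ Pa·s.
Re = ρ·v·c/μ = 0.909 × 38.5 × 0.842 / (1.694×10⁻⁵) = 1.74×10^6

Re = 1.74×10^6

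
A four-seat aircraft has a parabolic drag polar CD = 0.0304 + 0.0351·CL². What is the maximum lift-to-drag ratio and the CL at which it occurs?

For CD = CD0 + K·CL², (L/D)max occurs at CL* = √(CD0/K) and equals 1/(2√(K·CD0)).
(L/D)max = 1/(2√(0.0351 × 0.0304)) = 1/(2 × 0.03267) = 15.3
CL* = √(0.0304/0.0351) = 0.931

(L/D)max = 15.3, at CL = 0.931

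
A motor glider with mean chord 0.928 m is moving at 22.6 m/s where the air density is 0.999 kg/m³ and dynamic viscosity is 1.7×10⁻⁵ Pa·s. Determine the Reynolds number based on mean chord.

Re = ρ·v·c/μ = 0.999 × 22.6 × 0.928 / (1.7×10⁻⁵) = 1.23×10^6

Re = 1.23×10^6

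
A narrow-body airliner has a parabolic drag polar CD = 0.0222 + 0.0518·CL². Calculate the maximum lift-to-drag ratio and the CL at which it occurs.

(L/D)max = 14.7, at CL = 0.655

For CD = CD0 + K·CL², (L/D)max occurs at CL* = √(CD0/K) and equals 1/(2√(K·CD0)).
(L/D)max = 1/(2√(0.0518 × 0.0222)) = 1/(2 × 0.03391) = 14.7
CL* = √(0.0222/0.0518) = 0.655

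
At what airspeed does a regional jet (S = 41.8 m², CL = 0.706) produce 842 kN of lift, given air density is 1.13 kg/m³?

v = 225 m/s

L = ½ρv²S·CL ⇒ v = √(2L/(ρ·S·CL))
v = √(2 × 8.42×10^5 / (1.13 × 41.8 × 0.706)) = √50500 = 225 m/s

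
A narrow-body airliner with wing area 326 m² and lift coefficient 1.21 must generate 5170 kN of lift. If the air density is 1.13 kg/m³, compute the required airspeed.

L = ½ρv²S·CL ⇒ v = √(2L/(ρ·S·CL))
v = √(2 × 5.17×10^6 / (1.13 × 326 × 1.21)) = √23200 = 152 m/s

v = 152 m/s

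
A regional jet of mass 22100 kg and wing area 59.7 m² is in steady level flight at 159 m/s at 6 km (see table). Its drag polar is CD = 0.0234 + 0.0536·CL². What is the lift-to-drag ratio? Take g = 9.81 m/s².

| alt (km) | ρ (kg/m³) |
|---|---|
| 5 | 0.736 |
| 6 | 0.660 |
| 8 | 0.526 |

L/D = 13

At 6 km, from the table: ρ = 0.660 kg/m³.
Weight W = mg = 22100 × 9.81 = 2.168×10^5 N; in level flight L = W.
Dynamic pressure q = 0.5 × 0.66 × 159² = 8343 Pa.
Required CL = L/(qS) = 2.168×10^5/(8343·59.7) = 0.4353.
CD = 0.0234 + 0.0536 × 0.4353² = 0.03356.
L/D = CL/CD = 0.4353 / 0.03356 = 13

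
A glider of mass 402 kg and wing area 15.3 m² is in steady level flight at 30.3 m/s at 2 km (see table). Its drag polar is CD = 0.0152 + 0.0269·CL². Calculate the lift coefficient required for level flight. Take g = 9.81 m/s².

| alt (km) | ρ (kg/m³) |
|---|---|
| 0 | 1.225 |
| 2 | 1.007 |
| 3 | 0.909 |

CL = 0.558

At 2 km, from the table: ρ = 1.007 kg/m³.
Weight W = mg = 402 × 9.81 = 3943.6 N; in level flight L = W.
Dynamic pressure q = 0.5 × 1.007 × 30.3² = 462.3 Pa.
CL = 2W/(ρv²S) = 2×3943.6/(1.007×30.3²×15.3) = 0.5576.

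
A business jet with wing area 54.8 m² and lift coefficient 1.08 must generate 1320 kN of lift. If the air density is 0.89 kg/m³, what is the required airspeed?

L = ½ρv²S·CL ⇒ v = √(2L/(ρ·S·CL))
v = √(2 × 1.32×10^6 / (0.89 × 54.8 × 1.08)) = √50120 = 224 m/s

v = 224 m/s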